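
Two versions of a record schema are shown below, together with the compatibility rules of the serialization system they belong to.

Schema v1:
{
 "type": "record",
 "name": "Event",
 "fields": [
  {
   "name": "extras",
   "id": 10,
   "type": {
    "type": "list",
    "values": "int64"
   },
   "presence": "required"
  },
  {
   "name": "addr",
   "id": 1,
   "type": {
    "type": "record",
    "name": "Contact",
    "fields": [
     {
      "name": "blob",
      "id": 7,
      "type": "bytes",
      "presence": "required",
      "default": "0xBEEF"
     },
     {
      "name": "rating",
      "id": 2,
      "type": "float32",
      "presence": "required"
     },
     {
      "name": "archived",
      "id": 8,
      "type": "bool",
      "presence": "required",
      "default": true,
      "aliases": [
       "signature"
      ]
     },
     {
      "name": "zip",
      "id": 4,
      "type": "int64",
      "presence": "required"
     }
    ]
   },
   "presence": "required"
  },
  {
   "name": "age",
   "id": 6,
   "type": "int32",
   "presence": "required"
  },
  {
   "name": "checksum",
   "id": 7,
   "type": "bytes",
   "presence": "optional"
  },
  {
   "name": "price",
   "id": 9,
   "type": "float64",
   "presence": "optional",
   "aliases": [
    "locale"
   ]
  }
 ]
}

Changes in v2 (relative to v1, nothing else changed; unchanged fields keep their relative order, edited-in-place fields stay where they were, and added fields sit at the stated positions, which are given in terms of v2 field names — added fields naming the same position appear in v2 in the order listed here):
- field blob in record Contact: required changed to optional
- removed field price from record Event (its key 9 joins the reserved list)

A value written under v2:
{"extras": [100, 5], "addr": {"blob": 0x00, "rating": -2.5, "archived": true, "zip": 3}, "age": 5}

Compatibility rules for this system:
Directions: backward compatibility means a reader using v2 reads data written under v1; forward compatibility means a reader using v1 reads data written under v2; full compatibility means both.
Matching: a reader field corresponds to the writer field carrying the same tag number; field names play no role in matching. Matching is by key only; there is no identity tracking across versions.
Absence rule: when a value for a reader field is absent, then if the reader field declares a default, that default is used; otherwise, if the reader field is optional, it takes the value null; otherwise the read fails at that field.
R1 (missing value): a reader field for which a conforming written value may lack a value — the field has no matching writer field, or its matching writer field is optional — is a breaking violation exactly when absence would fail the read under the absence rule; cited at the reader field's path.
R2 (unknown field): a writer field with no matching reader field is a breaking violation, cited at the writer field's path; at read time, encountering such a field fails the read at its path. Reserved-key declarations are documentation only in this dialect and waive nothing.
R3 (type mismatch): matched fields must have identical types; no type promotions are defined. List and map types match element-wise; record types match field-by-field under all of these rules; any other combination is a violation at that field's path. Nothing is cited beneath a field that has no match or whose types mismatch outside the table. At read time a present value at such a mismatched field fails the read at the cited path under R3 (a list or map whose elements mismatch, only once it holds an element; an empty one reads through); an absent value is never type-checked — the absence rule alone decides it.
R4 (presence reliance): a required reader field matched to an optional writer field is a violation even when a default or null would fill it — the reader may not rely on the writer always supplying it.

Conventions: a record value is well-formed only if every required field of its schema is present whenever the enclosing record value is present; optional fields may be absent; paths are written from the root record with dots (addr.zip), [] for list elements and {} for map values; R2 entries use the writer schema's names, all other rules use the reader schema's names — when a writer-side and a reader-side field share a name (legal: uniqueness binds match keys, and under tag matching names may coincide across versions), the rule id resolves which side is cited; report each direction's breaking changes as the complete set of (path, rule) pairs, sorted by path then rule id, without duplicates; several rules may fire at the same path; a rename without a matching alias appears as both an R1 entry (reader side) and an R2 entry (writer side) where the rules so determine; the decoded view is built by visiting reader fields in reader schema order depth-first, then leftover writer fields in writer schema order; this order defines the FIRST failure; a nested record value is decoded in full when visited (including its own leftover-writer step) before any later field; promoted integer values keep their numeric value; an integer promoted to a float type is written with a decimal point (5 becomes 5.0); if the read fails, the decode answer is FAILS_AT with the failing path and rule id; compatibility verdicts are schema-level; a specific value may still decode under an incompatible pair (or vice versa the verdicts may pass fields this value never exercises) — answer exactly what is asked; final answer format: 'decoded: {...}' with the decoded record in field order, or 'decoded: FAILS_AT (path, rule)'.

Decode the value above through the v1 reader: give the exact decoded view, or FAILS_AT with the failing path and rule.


decoded: {"extras": [100, 5], "addr": {"blob": 0x00, "rating": -2.5, "archived": true, "zip": 3}, "age": 5, "checksum": null, "price": null}

in Event below, arrows point writer -> reader
decoding the Event value with the v1 reader:
  extras := [100, 5]
  addr.blob := 0x00
  addr.rating := -2.5
  addr.archived := true
  addr.zip := 3
  age := 5
  checksum := null (absent, optional -> null)
  price := null (absent, optional -> null)
  => decoded: {"extras": [100, 5], "addr": {"blob": 0x00, "rating": -2.5, "archived": true, "zip": 3}, "age": 5, "checksum": null, "price": null}
diffs on Event not affecting the asked answer:
  field blob in record Contact: required changed to optional -> matters for Event compatibility verdicts, not for this value's decode
  removed field price from record Event (its key 9 joins the reserved list) -> matters for Event compatibility verdicts, not for this value's decode


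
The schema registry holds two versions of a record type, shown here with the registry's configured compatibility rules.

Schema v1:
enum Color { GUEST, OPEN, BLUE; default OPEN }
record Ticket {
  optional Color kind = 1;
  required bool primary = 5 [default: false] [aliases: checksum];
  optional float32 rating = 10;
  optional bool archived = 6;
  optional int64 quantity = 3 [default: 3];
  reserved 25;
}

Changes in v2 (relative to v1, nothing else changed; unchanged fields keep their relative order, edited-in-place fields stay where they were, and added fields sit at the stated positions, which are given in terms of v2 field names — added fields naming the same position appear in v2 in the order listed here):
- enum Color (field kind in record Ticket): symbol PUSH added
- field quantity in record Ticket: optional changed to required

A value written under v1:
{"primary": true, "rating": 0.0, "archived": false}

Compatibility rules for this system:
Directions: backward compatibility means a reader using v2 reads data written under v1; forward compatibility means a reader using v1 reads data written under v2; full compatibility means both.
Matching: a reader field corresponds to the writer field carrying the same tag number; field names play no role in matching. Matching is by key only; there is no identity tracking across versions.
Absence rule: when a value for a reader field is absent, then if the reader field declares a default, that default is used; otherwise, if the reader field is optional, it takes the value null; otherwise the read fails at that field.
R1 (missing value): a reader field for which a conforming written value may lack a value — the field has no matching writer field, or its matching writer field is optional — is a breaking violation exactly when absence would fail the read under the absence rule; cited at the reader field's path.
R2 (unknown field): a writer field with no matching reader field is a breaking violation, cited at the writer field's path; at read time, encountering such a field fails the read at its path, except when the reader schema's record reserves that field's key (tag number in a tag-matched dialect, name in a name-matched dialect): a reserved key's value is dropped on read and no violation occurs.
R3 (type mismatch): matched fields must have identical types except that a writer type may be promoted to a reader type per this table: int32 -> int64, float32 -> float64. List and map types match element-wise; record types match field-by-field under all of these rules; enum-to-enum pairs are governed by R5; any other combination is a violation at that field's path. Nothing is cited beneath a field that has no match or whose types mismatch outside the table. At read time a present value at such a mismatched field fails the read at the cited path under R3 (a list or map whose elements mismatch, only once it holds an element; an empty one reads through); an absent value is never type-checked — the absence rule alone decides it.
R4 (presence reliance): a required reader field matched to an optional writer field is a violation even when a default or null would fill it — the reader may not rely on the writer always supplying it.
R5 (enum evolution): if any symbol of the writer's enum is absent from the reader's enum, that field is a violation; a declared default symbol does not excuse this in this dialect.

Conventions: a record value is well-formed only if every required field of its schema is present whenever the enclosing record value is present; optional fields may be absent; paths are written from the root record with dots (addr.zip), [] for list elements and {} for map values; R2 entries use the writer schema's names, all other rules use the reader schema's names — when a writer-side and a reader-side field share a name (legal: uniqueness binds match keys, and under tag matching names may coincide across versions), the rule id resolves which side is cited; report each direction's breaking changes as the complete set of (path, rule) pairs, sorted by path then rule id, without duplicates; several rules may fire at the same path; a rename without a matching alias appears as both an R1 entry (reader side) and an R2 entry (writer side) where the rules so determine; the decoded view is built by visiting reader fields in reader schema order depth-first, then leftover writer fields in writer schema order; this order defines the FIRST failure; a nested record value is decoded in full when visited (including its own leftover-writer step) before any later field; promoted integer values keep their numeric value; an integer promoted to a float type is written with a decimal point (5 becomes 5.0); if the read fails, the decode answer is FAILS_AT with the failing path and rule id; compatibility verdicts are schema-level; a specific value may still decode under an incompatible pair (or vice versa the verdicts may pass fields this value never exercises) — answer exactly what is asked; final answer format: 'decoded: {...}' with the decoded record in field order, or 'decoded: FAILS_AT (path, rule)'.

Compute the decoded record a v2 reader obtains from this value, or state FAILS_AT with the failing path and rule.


decoded: {"kind": null, "primary": true, "rating": 0.0, "archived": false, "quantity": 3}

in Ticket below, arrows point writer -> reader
decoding the Ticket value with the v2 reader:
  kind := null (not supplied -> null)
  primary := true
  rating := 0.0
  archived := false
  quantity := 3 (no value, default fills)
  => decoded: {"kind": null, "primary": true, "rating": 0.0, "archived": false, "quantity": 3}
remaining Ticket differences; none change what is asked:
  enum Color (field kind in record Ticket): symbol PUSH added -> a verdict-level change on Ticket — the shown value reads the same
  field quantity in record Ticket: optional changed to required -> a verdict-level change on Ticket — the shown value reads the same


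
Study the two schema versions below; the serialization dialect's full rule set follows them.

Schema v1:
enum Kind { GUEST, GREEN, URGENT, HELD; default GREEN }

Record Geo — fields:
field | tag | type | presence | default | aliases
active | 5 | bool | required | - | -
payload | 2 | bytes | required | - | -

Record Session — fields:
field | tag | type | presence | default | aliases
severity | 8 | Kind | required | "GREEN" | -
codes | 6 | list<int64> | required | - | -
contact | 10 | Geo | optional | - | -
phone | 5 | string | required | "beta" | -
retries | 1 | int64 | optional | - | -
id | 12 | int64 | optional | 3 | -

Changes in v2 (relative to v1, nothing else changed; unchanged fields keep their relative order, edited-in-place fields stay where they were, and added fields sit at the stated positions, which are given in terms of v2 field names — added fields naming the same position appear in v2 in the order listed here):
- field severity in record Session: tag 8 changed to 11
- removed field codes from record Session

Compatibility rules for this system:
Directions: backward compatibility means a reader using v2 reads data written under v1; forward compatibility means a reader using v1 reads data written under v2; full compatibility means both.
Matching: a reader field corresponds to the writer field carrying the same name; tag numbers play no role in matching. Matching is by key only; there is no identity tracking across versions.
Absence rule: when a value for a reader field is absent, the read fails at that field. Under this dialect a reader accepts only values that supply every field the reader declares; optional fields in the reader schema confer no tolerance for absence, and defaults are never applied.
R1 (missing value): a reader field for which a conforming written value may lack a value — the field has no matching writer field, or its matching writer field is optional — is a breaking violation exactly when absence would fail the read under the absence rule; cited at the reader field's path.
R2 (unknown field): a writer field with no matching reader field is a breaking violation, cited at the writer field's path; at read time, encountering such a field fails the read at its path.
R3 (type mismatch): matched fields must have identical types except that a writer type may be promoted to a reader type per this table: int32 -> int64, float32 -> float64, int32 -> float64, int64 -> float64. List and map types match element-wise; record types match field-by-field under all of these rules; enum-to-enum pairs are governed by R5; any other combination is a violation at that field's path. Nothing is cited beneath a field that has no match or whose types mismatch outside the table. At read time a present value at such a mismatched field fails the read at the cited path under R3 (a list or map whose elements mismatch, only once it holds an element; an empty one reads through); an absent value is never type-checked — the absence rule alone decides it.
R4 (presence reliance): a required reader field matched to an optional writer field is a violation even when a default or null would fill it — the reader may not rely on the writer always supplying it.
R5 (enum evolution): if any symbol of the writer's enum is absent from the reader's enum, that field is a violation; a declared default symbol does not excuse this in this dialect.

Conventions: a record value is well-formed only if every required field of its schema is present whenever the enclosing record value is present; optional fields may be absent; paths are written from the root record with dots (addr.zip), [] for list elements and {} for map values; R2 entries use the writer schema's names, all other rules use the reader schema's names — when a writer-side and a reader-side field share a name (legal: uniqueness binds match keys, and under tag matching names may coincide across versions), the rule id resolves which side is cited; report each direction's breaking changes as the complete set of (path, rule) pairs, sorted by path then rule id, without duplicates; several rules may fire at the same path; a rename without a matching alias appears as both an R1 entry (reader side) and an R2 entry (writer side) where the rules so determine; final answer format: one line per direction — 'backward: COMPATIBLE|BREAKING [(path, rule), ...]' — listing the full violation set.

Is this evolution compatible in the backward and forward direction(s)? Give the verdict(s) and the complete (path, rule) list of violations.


backward: BREAKING [(codes, R2), (contact, R1), (id, R1), (retries, R1)]; forward: BREAKING [(codes, R1), (contact, R1), (id, R1), (retries, R1)]

each type pair in Session: writer, then reader
backward on Session — v2 reading data written by v1:
  writer required, Kind -> Kind: reader severity maps from writer severity
  writer optional, Geo -> Geo: reader contact maps from writer contact
  writer required, string -> string: reader phone maps from writer phone
  writer optional, int64 -> int64: reader retries maps from writer retries
  writer optional, int64 -> int64: reader id maps from writer id
  writer field codes has no reader counterpart
  writer required, bool -> bool: reader contact.active maps from writer contact.active
  writer required, bytes -> bytes: reader contact.payload maps from writer contact.payload
  R2 fires at codes
  R1 fires at contact
  R1 fires at id
  R1 fires at retries
  => backward: BREAKING (4)
forward on Session — v1 reading data written by v2:
  writer required, Kind -> Kind: reader severity maps from writer severity
  no writer field matches reader codes
  writer optional, Geo -> Geo: reader contact maps from writer contact
  writer required, string -> string: reader phone maps from writer phone
  writer optional, int64 -> int64: reader retries maps from writer retries
  writer optional, int64 -> int64: reader id maps from writer id
  writer required, bool -> bool: reader contact.active maps from writer contact.active
  writer required, bytes -> bytes: reader contact.payload maps from writer contact.payload
  R1 fires at codes
  R1 fires at contact
  R1 fires at id
  R1 fires at retries
  => forward: BREAKING (4)


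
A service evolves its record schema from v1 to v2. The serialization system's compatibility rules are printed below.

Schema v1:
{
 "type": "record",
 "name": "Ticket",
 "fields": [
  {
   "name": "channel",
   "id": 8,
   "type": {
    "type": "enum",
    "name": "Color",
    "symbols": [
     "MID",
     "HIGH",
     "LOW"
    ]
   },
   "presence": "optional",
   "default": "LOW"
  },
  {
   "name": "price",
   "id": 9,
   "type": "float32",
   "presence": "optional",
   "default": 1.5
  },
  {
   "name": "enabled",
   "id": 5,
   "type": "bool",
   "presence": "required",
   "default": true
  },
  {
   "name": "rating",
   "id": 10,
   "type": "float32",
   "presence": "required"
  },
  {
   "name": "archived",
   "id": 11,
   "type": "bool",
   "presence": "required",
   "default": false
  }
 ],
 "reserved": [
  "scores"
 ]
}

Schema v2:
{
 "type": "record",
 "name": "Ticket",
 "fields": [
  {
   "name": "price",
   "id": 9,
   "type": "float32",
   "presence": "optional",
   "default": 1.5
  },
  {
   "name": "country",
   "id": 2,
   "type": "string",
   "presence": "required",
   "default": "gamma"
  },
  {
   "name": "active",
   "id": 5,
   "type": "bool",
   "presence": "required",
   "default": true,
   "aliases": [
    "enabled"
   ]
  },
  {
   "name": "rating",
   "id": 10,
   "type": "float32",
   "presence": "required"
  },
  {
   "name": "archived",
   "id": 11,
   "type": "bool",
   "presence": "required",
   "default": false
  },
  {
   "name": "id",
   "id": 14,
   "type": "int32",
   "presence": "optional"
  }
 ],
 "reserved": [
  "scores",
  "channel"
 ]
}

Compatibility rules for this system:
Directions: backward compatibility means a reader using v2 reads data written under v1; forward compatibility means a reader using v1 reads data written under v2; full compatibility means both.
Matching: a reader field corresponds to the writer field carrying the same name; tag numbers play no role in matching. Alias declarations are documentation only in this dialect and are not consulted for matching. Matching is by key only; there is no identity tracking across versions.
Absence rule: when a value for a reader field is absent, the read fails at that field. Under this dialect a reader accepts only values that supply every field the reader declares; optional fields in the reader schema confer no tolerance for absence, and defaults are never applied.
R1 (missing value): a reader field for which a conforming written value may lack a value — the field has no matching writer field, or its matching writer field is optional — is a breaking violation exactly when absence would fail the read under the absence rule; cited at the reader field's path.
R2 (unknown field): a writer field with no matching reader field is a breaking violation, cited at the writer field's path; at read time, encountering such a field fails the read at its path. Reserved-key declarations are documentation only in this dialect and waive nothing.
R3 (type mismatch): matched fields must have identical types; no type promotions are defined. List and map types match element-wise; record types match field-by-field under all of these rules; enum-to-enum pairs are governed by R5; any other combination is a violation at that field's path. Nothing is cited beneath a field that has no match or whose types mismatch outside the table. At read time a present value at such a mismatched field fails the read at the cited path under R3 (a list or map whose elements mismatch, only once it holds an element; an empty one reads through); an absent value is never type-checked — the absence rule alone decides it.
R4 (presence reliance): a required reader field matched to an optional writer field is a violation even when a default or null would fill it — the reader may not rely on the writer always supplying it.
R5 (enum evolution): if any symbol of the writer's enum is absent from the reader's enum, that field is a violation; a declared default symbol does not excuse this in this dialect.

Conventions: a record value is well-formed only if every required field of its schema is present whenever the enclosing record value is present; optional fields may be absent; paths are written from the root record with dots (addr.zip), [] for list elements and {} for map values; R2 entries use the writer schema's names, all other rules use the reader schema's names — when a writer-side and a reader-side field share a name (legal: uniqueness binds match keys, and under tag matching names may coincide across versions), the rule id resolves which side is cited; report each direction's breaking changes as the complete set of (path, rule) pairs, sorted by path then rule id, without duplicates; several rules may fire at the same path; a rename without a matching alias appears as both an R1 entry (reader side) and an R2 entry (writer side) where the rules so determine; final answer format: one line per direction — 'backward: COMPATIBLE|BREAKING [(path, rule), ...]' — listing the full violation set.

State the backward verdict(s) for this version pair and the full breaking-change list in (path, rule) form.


backward: BREAKING [(active, R1), (channel, R2), (country, R1), (enabled, R2), (id, R1), (price, R1)]

each type pair in Ticket: writer, then reader
backward for Ticket (reader v2, writer v1):
  price: paired with writer price (float32 -> float32; writer optional)
  no writer field matches reader country
  no writer field matches reader active
  rating: paired with writer rating (float32 -> float32; writer required)
  archived: paired with writer archived (bool -> bool; writer required)
  no writer field matches reader id
  leftover writer field: channel
  leftover writer field: enabled
  violation R1 at active
  violation R2 at channel
  violation R1 at country
  violation R2 at enabled
  violation R1 at id
  violation R1 at price
  backward on Ticket therefore BREAKING (6)


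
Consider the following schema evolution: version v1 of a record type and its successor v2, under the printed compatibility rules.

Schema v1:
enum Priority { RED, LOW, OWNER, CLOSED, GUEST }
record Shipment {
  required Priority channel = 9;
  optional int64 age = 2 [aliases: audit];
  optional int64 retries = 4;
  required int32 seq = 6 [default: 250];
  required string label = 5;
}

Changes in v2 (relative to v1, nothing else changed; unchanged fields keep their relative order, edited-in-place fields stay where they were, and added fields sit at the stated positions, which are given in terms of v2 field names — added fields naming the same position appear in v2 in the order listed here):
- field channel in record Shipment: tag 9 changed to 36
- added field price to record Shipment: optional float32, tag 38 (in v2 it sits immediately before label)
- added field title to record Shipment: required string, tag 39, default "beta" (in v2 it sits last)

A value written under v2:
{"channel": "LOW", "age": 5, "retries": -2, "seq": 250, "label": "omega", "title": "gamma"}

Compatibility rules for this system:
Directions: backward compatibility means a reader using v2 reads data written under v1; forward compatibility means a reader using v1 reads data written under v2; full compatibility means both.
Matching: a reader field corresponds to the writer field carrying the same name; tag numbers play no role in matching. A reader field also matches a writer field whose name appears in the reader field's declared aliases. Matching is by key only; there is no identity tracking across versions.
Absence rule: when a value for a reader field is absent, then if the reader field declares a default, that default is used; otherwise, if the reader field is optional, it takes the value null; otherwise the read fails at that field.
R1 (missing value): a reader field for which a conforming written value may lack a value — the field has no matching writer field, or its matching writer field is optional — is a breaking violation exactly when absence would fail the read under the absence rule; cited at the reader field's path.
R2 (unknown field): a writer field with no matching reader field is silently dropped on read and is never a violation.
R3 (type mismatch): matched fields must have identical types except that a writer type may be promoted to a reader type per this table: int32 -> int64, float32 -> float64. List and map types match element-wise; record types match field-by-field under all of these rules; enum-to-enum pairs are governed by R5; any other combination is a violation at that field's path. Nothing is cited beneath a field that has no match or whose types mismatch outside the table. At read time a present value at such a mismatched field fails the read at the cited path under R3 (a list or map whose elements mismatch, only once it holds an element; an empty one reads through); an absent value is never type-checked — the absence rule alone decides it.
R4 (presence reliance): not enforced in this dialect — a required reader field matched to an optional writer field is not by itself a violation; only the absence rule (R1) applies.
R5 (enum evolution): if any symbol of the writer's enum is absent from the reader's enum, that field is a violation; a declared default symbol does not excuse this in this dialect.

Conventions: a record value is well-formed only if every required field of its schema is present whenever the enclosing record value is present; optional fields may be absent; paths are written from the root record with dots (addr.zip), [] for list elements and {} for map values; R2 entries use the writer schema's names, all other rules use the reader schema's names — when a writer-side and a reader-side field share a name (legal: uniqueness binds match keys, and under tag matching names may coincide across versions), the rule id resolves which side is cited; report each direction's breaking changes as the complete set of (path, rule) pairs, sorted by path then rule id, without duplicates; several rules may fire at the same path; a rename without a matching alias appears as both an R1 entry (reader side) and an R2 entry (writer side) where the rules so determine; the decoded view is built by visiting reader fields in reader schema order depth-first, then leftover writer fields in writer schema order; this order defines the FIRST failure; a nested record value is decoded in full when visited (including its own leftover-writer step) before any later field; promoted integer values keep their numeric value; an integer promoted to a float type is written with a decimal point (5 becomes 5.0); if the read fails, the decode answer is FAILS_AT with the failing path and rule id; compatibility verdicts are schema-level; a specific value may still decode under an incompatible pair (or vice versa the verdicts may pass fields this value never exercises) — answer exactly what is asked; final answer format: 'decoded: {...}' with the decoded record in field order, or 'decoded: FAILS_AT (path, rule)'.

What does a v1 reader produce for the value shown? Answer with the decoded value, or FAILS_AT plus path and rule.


decoded: {"channel": "LOW", "age": 5, "retries": -2, "seq": 250, "label": "omega"}

arrows below run writer -> reader for Shipment
decoding the Shipment value with the v1 reader:
  channel := "LOW"
  age := 5
  retries := -2
  seq := 250
  label := "omega"
  writer title: unmatched, discarded
  => decoded: {"channel": "LOW", "age": 5, "retries": -2, "seq": 250, "label": "omega"}
remaining Shipment differences; none change what is asked:
  field channel in record Shipment: tag 9 changed to 36 -> no rule fires on it and the decoded Shipment view is identical with or without it
  added field title to record Shipment: required string, tag 39, default "beta" (in v2 it sits last) -> no rule fires on it and the decoded Shipment view is identical with or without it
  added field price to record Shipment: optional float32, tag 38 (in v2 it sits immediately before label) -> no rule fires on it and the decoded Shipment view is identical with or without it


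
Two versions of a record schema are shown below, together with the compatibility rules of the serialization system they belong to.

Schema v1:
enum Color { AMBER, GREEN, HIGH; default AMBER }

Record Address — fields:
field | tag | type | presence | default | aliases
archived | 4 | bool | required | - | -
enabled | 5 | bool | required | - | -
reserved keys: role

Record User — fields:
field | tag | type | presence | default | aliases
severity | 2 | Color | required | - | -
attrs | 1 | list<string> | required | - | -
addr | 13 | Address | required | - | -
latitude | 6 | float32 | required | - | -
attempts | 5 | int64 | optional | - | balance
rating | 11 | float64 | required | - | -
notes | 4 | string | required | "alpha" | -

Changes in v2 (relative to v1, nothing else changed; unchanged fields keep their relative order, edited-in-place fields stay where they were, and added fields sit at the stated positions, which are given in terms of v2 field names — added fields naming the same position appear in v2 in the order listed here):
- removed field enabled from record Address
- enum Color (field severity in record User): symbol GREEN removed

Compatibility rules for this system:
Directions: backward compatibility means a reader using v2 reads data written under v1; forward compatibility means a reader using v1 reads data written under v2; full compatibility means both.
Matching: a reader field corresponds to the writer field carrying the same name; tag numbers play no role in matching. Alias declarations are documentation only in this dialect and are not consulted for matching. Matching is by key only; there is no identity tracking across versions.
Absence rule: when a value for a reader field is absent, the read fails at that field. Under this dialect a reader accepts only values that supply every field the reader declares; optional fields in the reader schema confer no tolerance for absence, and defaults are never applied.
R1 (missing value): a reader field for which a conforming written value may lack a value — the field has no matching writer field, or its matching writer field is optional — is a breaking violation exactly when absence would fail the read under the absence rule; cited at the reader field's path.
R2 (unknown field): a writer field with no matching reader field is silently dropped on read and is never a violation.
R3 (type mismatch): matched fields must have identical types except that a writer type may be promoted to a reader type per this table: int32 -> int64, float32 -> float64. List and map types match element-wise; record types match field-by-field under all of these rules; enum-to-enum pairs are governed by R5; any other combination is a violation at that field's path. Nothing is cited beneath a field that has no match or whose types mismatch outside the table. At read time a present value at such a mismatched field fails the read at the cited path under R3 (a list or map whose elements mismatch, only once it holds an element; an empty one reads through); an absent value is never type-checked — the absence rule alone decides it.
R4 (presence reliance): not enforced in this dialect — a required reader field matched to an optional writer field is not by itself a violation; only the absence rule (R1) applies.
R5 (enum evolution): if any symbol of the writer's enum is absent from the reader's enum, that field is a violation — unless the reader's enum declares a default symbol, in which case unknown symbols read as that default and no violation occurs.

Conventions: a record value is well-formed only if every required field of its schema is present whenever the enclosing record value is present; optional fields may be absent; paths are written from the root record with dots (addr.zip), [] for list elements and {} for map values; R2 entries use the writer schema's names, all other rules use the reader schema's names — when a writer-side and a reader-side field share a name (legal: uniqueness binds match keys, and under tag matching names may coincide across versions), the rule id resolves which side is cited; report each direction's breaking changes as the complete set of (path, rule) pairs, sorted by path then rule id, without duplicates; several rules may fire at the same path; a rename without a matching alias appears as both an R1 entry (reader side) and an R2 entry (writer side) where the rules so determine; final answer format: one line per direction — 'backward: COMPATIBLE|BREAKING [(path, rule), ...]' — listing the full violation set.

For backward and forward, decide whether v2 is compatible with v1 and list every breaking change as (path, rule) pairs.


the writer's type comes first in each User pair
checking backward for User: reader v2 against writer v1:
  severity: Color -> Color, writer required; from severity
  attrs: list<string> -> list<string>, writer required; from attrs
  addr: Address -> Address, writer required; from addr
  latitude: float32 -> float32, writer required; from latitude
  attempts: int64 -> int64, writer optional; from attempts
  rating: float64 -> float64, writer required; from rating
  notes: string -> string, writer required; from notes
  addr.archived: bool -> bool, writer required; from addr.archived
  writer addr.enabled: unknown to reader
  violation R1 at attempts
  => 1 violation(s): backward is BREAKING for User
checking forward for User: reader v1 against writer v2:
  severity: Color -> Color, writer required; from severity
  attrs: list<string> -> list<string>, writer required; from attrs
  addr: Address -> Address, writer required; from addr
  latitude: float32 -> float32, writer required; from latitude
  attempts: int64 -> int64, writer optional; from attempts
  rating: float64 -> float64, writer required; from rating
  notes: string -> string, writer required; from notes
  addr.archived: bool -> bool, writer required; from addr.archived
  addr.enabled: no writer-side match
  violation R1 at addr.enabled
  violation R1 at attempts
  => 2 violation(s): forward is BREAKING for User

backward: BREAKING [(attempts, R1)]; forward: BREAKING [(addr.enabled, R1), (attempts, R1)]


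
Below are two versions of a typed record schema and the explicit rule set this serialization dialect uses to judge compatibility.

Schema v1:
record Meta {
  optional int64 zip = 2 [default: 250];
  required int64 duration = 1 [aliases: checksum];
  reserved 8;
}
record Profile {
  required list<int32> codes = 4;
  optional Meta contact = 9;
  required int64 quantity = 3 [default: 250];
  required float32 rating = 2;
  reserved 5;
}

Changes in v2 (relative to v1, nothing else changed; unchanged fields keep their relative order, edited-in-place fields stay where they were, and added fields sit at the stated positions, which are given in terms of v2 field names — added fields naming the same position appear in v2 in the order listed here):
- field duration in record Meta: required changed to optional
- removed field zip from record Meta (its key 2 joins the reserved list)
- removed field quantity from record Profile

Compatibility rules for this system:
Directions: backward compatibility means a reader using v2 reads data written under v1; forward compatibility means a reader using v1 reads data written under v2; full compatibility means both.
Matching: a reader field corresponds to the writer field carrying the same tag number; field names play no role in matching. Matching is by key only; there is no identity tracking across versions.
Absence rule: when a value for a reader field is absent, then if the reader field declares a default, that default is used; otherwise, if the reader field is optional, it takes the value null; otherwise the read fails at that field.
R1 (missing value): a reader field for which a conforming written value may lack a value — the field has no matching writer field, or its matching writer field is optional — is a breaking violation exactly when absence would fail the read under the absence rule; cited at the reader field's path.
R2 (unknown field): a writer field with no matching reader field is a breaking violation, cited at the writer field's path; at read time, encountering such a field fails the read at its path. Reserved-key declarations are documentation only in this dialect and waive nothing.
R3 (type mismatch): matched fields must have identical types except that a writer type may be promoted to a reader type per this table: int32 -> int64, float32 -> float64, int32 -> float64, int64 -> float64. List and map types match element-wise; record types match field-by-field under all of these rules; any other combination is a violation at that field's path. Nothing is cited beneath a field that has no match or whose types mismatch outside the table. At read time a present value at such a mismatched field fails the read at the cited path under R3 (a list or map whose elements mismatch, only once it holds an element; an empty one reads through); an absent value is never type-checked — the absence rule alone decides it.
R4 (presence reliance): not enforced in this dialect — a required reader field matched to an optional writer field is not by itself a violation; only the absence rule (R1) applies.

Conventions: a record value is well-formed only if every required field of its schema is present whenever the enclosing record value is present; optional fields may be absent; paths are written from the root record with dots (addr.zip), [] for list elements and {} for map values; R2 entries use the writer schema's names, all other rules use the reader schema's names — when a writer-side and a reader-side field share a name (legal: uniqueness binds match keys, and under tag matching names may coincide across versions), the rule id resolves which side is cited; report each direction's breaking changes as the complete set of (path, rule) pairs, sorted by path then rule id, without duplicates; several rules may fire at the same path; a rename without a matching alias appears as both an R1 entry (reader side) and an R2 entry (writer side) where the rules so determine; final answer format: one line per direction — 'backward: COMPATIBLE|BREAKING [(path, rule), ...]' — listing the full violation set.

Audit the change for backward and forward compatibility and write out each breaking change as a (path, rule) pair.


backward: BREAKING [(contact.zip, R2), (quantity, R2)]; forward: BREAKING [(contact.duration, R1)]

the writer's type comes first in each Profile pair
backward on Profile — v2 reading data written by v1:
  writer required, list<int32> -> list<int32>: reader codes maps from writer codes
  writer optional, Meta -> Meta: reader contact maps from writer contact
  writer required, float32 -> float32: reader rating maps from writer rating
  leftover writer field: quantity
  writer required, int64 -> int64: reader contact.duration maps from writer contact.duration
  leftover writer field: contact.zip
  violation R2 at contact.zip
  violation R2 at quantity
  => 2 violation(s): backward is BREAKING for Profile
forward on Profile — v1 reading data written by v2:
  writer required, list<int32> -> list<int32>: reader codes maps from writer codes
  writer optional, Meta -> Meta: reader contact maps from writer contact
  quantity has no writer counterpart
  writer required, float32 -> float32: reader rating maps from writer rating
  contact.zip has no writer counterpart
  writer optional, int64 -> int64: reader contact.duration maps from writer contact.duration
  violation R1 at contact.duration
  => 1 violation(s): forward is BREAKING for Profile
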